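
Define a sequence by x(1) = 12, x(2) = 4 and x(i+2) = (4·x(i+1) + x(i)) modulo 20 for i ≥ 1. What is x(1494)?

Listing terms: x(1) = 12; x(2) = 4; x(3) = 8; x(4) = 16; x(5) = 12; x(6) = 4.
The sequence repeats with period 4.
So x(1494) = x(1 + ((1494-1) mod 4)) = x(2) = 4.

4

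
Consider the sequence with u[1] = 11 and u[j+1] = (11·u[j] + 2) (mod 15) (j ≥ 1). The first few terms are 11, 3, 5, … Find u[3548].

u[1] = 11; u[2] = 3; u[3] = 5; u[4] = 12; u[5] = 14; u[6] = 6; u[7] = 8; u[8] = 0; u[9] = 2; u[10] = 9; u[11] = 11.
The sequence repeats with period 10.
So u[3548] = u[1 + ((3548-1) mod 10)] = u[8] = 0.

0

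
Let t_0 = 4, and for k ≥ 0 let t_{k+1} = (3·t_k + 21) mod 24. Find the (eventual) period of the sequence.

We have t_0 = 4,  t_1 = 9,  t_2 = 0,  t_3 = 21,  t_4 = 12,  t_5 = 9.
Since t_5 = t_1 = 9, the sequence is eventually periodic: after a pre-period of length 1 it cycles with period 4.

4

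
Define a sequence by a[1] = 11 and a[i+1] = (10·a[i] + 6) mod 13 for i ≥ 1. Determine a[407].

Computing terms: a[1] = 11,  a[2] = 12,  a[3] = 9,  a[4] = 5,  a[5] = 4,  a[6] = 7,  a[7] = 11.
The sequence repeats with period 6.
So a[407] = a[1 + ((407-1) mod 6)] = a[5] = 4.

4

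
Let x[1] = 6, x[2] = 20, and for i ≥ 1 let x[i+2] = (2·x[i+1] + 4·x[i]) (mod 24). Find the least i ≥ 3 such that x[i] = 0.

Computing terms: x[1] = 6,  x[2] = 20,  x[3] = 16,  x[4] = 16,  x[5] = 0,  x[6] = 16,  x[7] = 8,  x[8] = 8,  x[9] = 0,  x[10] = 8,  x[11] = 16,  x[12] = 16.
Since (x[11], x[12]) = (x[3], x[4]) = (16, 16) (two consecutive terms determine the rest), the sequence is eventually periodic: after a pre-period of length 2 it cycles with period 8.
The value 0 first appears (with i ≥ 3) at x[5].

5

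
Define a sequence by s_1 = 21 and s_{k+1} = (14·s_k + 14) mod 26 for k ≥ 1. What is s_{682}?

0

Listing terms: s_1 = 21; s_2 = 22; s_3 = 10; s_4 = 24; s_5 = 12; s_6 = 0; s_7 = 14; s_8 = 2; s_9 = 16; s_{10} = 4; s_{11} = 18; s_{12} = 6; s_{13} = 20; s_{14} = 8; s_{15} = 22.
Since s_{15} = s_2 = 22, the sequence is eventually periodic: after a pre-period of length 1 it cycles with period 13.
For k ≥ 2, s_k depends only on (k - 2) mod 13. (682 - 2) mod 13 = 4, so s_{682} = s_6 = 0.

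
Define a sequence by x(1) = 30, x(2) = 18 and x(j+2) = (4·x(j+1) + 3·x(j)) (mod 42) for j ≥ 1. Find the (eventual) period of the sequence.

Computing terms: x(1) = 30, x(2) = 18, x(3) = 36, x(4) = 30, x(5) = 18.
Since (x(4), x(5)) = (x(1), x(2)) = (30, 18) (two consecutive terms determine the rest), the sequence is periodic with period 3.

3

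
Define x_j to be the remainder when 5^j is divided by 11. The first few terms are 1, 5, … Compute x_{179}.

Computing terms: x_0 = 1, x_1 = 5, x_2 = 3, x_3 = 4, x_4 = 9, x_5 = 1.
Since x_5 = x_0 = 1, the sequence is periodic with period 5.
(179 - 0) mod 5 = 4, so x_{179} = x_4 = 9.

9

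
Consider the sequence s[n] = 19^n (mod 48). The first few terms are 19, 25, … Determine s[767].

We have s[1] = 19; s[2] = 25; s[3] = 43; s[4] = 1; s[5] = 19.
Since s[5] = s[1] = 19, the sequence is periodic with period 4.
So s[767] = s[1 + ((767-1) mod 4)] = s[3] = 43.

43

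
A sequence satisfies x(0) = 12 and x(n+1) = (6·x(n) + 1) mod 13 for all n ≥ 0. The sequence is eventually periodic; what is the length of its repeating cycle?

We have x(0) = 12,  x(1) = 8,  x(2) = 10,  x(3) = 9,  x(4) = 3,  x(5) = 6,  x(6) = 11,  x(7) = 2,  x(8) = 0,  x(9) = 1,  x(10) = 7,  x(11) = 4,  x(12) = 12.
The sequence repeats with period 12.

12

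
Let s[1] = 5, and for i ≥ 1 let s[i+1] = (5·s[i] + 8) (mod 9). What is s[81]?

2

s[1] = 5; s[2] = 6; s[3] = 2; s[4] = 0; s[5] = 8; s[6] = 3; s[7] = 5.
Since s[7] = s[1] = 5, the sequence is periodic with period 6.
So s[81] = s[1 + ((81-1) mod 6)] = s[3] = 2.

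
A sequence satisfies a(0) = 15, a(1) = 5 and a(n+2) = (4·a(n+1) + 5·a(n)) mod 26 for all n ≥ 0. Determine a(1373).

We have a(0) = 15, a(1) = 5, a(2) = 17, a(3) = 15, a(4) = 15, a(5) = 5.
Since (a(4), a(5)) = (a(0), a(1)) = (15, 5) (two consecutive terms determine the rest), the sequence is periodic with period 4.
So a(1373) = a(0 + ((1373-0) mod 4)) = a(1) = 5.

5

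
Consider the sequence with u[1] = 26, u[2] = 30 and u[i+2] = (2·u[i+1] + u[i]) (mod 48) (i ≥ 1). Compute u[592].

Listing terms: u[1] = 26, u[2] = 30, u[3] = 38, u[4] = 10, u[5] = 10, u[6] = 30, u[7] = 22, u[8] = 26, u[9] = 26, u[10] = 30.
The sequence repeats with period 8.
So u[592] = u[1 + ((592-1) mod 8)] = u[8] = 26.

26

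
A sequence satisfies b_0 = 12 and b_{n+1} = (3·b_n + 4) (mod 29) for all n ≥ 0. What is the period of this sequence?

28

Computing terms: b_0 = 12; b_1 = 11; b_2 = 8; b_3 = 28; b_4 = 1; b_5 = 7; b_6 = 25; b_7 = 21; b_8 = 9; b_9 = 2; b_{10} = 10; b_{11} = 5; b_{12} = 19; b_{13} = 3; b_{14} = 13; b_{15} = 14; b_{16} = 17; b_{17} = 26; b_{18} = 24; b_{19} = 18; b_{20} = 0; b_{21} = 4; b_{22} = 16; b_{23} = 23; b_{24} = 15; b_{25} = 20; b_{26} = 6; b_{27} = 22; b_{28} = 12.
The sequence repeats with period 28.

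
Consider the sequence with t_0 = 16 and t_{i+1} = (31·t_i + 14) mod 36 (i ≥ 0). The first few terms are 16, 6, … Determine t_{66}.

We have t_0 = 16,  t_1 = 6,  t_2 = 20,  t_3 = 22,  t_4 = 12,  t_5 = 26,  t_6 = 28,  t_7 = 18,  t_8 = 32,  t_9 = 34,  t_{10} = 24,  t_{11} = 2,  t_{12} = 4,  t_{13} = 30,  t_{14} = 8,  t_{15} = 10,  t_{16} = 0,  t_{17} = 14,  t_{18} = 16.
The sequence repeats with period 18.
So t_{66} = t_{0 + ((66-0) mod 18)} = t_{12} = 4.

4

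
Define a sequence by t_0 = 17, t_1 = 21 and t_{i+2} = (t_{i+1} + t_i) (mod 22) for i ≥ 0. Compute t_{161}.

10

Listing terms: t_0 = 17, t_1 = 21, t_2 = 16, t_3 = 15, t_4 = 9, t_5 = 2, t_6 = 11, t_7 = 13, t_8 = 2, t_9 = 15, t_{10} = 17, t_{11} = 10, t_{12} = 5, t_{13} = 15, t_{14} = 20, t_{15} = 13, t_{16} = 11, t_{17} = 2, t_{18} = 13, t_{19} = 15, t_{20} = 6, t_{21} = 21, t_{22} = 5, t_{23} = 4, t_{24} = 9, t_{25} = 13, t_{26} = 0, t_{27} = 13, t_{28} = 13, t_{29} = 4, t_{30} = 17, t_{31} = 21.
The sequence repeats with period 30.
(161 - 0) mod 30 = 11, so t_{161} = t_{11} = 10.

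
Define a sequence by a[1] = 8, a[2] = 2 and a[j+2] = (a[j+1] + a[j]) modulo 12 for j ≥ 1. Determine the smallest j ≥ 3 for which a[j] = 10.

3

Listing terms: a[1] = 8; a[2] = 2; a[3] = 10; a[4] = 0; a[5] = 10; a[6] = 10; a[7] = 8; a[8] = 6; a[9] = 2; a[10] = 8; a[11] = 10; a[12] = 6; a[13] = 4; a[14] = 10; a[15] = 2; a[16] = 0; a[17] = 2; a[18] = 2; a[19] = 4; a[20] = 6; a[21] = 10; a[22] = 4; a[23] = 2; a[24] = 6; a[25] = 8; a[26] = 2.
Since (a[25], a[26]) = (a[1], a[2]) = (8, 2) (two consecutive terms determine the rest), the sequence is periodic with period 24.
The value 10 first appears (with j ≥ 3) at a[3].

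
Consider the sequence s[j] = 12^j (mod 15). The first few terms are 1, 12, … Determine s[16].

s[0] = 1, s[1] = 12, s[2] = 9, s[3] = 3, s[4] = 6, s[5] = 12.
Since s[5] = s[1] = 12, the sequence is eventually periodic: after a pre-period of length 1 it cycles with period 4.
For j ≥ 1, s[j] depends only on (j - 1) mod 4. (16 - 1) mod 4 = 3, so s[16] = s[4] = 6.

6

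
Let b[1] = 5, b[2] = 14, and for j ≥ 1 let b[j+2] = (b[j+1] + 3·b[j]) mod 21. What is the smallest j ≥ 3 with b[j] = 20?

9

Listing terms: b[1] = 5,  b[2] = 14,  b[3] = 8,  b[4] = 8,  b[5] = 11,  b[6] = 14,  b[7] = 5,  b[8] = 5,  b[9] = 20,  b[10] = 14,  b[11] = 11,  b[12] = 11,  b[13] = 2,  b[14] = 14,  b[15] = 20,  b[16] = 20,  b[17] = 17,  b[18] = 14,  b[19] = 2,  b[20] = 2,  b[21] = 8,  b[22] = 14,  b[23] = 17,  b[24] = 17,  b[25] = 5,  b[26] = 14.
The sequence repeats with period 24.
The value 20 first appears (with j ≥ 3) at b[9].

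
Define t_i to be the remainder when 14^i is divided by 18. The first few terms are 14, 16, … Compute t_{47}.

2

We have t_1 = 14, t_2 = 16, t_3 = 8, t_4 = 4, t_5 = 2, t_6 = 10, t_7 = 14.
The sequence repeats with period 6.
(47 - 1) mod 6 = 4, so t_{47} = t_5 = 2.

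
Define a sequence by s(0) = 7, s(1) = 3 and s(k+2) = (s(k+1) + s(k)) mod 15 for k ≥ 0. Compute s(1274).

We have s(0) = 7, s(1) = 3, s(2) = 10, s(3) = 13, s(4) = 8, s(5) = 6, s(6) = 14, s(7) = 5, s(8) = 4, s(9) = 9, s(10) = 13, s(11) = 7, s(12) = 5, s(13) = 12, s(14) = 2, s(15) = 14, s(16) = 1, s(17) = 0, s(18) = 1, s(19) = 1, s(20) = 2, s(21) = 3, s(22) = 5, s(23) = 8, s(24) = 13, s(25) = 6, s(26) = 4, s(27) = 10, s(28) = 14, s(29) = 9, s(30) = 8, s(31) = 2, s(32) = 10, s(33) = 12, s(34) = 7, s(35) = 4, s(36) = 11, s(37) = 0, s(38) = 11, s(39) = 11, s(40) = 7, s(41) = 3.
The sequence repeats with period 40.
So s(1274) = s(0 + ((1274-0) mod 40)) = s(34) = 7.

7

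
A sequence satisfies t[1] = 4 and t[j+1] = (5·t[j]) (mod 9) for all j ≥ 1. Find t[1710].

8

We have t[1] = 4; t[2] = 2; t[3] = 1; t[4] = 5; t[5] = 7; t[6] = 8; t[7] = 4.
Since t[7] = t[1] = 4, the sequence is periodic with period 6.
So t[1710] = t[1 + ((1710-1) mod 6)] = t[6] = 8.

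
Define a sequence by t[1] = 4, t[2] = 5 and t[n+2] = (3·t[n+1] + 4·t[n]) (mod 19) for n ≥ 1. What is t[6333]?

10

Listing terms: t[1] = 4,  t[2] = 5,  t[3] = 12,  t[4] = 18,  t[5] = 7,  t[6] = 17,  t[7] = 3,  t[8] = 1,  t[9] = 15,  t[10] = 11,  t[11] = 17,  t[12] = 0,  t[13] = 11,  t[14] = 14,  t[15] = 10,  t[16] = 10,  t[17] = 13,  t[18] = 3,  t[19] = 4,  t[20] = 5.
The sequence repeats with period 18.
So t[6333] = t[1 + ((6333-1) mod 18)] = t[15] = 10.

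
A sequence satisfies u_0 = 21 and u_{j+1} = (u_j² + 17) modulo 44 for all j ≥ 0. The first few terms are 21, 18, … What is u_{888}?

We have u_0 = 21, u_1 = 18, u_2 = 33, u_3 = 6, u_4 = 9, u_5 = 10, u_6 = 29, u_7 = 22, u_8 = 17, u_9 = 42, u_{10} = 21.
Since u_{10} = u_0 = 21, the sequence is periodic with period 10.
(888 - 0) mod 10 = 8, so u_{888} = u_8 = 17.

17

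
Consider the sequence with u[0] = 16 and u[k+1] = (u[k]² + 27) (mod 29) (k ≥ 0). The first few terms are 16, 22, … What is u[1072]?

7

Computing terms: u[0] = 16; u[1] = 22; u[2] = 18; u[3] = 3; u[4] = 7; u[5] = 18.
Since u[5] = u[2] = 18, the sequence is eventually periodic: after a pre-period of length 2 it cycles with period 3.
For k ≥ 2, u[k] depends only on (k - 2) mod 3. (1072 - 2) mod 3 = 2, so u[1072] = u[4] = 7.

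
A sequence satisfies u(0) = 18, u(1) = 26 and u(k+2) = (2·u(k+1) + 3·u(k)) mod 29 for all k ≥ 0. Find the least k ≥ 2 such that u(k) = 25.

14

Listing terms: u(0) = 18; u(1) = 26; u(2) = 19; u(3) = 0; u(4) = 28; u(5) = 27; u(6) = 22; u(7) = 9; u(8) = 26; u(9) = 21; u(10) = 4; u(11) = 13; u(12) = 9; u(13) = 28; u(14) = 25; u(15) = 18; u(16) = 24; u(17) = 15; u(18) = 15; u(19) = 17; u(20) = 21; u(21) = 6; u(22) = 17; u(23) = 23; u(24) = 10; u(25) = 2; u(26) = 5; u(27) = 16; u(28) = 18; u(29) = 26.
Since (u(28), u(29)) = (u(0), u(1)) = (18, 26) (two consecutive terms determine the rest), the sequence is periodic with period 28.
The value 25 first appears (with k ≥ 2) at u(14).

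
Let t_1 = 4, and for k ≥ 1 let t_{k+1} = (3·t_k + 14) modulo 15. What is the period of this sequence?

4

t_1 = 4,  t_2 = 11,  t_3 = 2,  t_4 = 5,  t_5 = 14,  t_6 = 11.
Since t_6 = t_2 = 11, the sequence is eventually periodic: after a pre-period of length 1 it cycles with period 4.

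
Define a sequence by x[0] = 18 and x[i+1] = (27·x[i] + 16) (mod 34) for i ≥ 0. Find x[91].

16

Computing terms: x[0] = 18,  x[1] = 26,  x[2] = 4,  x[3] = 22,  x[4] = 32,  x[5] = 30,  x[6] = 10,  x[7] = 14,  x[8] = 20,  x[9] = 12,  x[10] = 0,  x[11] = 16,  x[12] = 6,  x[13] = 8,  x[14] = 28,  x[15] = 24,  x[16] = 18.
Since x[16] = x[0] = 18, the sequence is periodic with period 16.
(91 - 0) mod 16 = 11, so x[91] = x[11] = 16.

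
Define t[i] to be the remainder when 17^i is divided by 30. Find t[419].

t[1] = 17; t[2] = 19; t[3] = 23; t[4] = 1; t[5] = 17.
The sequence repeats with period 4.
(419 - 1) mod 4 = 2, so t[419] = t[3] = 23.

23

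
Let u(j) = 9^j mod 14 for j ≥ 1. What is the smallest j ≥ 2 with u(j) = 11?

Listing terms: u(1) = 9, u(2) = 11, u(3) = 1, u(4) = 9.
Since u(4) = u(1) = 9, the sequence is periodic with period 3.
The value 11 first appears (with j ≥ 2) at u(2).

2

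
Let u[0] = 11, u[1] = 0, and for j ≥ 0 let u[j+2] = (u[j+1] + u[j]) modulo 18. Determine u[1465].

0

Listing terms: u[0] = 11, u[1] = 0, u[2] = 11, u[3] = 11, u[4] = 4, u[5] = 15, u[6] = 1, u[7] = 16, u[8] = 17, u[9] = 15, u[10] = 14, u[11] = 11, u[12] = 7, u[13] = 0, u[14] = 7, u[15] = 7, u[16] = 14, u[17] = 3, u[18] = 17, u[19] = 2, u[20] = 1, u[21] = 3, u[22] = 4, u[23] = 7, u[24] = 11, u[25] = 0.
Since (u[24], u[25]) = (u[0], u[1]) = (11, 0) (two consecutive terms determine the rest), the sequence is periodic with period 24.
So u[1465] = u[0 + ((1465-0) mod 24)] = u[1] = 0.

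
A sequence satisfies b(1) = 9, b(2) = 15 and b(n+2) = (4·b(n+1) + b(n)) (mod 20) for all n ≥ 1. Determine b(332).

We have b(1) = 9; b(2) = 15; b(3) = 9; b(4) = 11; b(5) = 13; b(6) = 3; b(7) = 5; b(8) = 3; b(9) = 17; b(10) = 11; b(11) = 1; b(12) = 15; b(13) = 1; b(14) = 19; b(15) = 17; b(16) = 7; b(17) = 5; b(18) = 7; b(19) = 13; b(20) = 19; b(21) = 9; b(22) = 15.
Since (b(21), b(22)) = (b(1), b(2)) = (9, 15) (two consecutive terms determine the rest), the sequence is periodic with period 20.
(332 - 1) mod 20 = 11, so b(332) = b(12) = 15.

15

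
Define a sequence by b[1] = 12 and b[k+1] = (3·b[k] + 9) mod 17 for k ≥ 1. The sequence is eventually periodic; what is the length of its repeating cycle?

We have b[1] = 12; b[2] = 11; b[3] = 8; b[4] = 16; b[5] = 6; b[6] = 10; b[7] = 5; b[8] = 7; b[9] = 13; b[10] = 14; b[11] = 0; b[12] = 9; b[13] = 2; b[14] = 15; b[15] = 3; b[16] = 1; b[17] = 12.
The sequence repeats with period 16.

16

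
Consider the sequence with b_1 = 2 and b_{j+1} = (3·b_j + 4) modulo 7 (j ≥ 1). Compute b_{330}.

4

We have b_1 = 2,  b_2 = 3,  b_3 = 6,  b_4 = 1,  b_5 = 0,  b_6 = 4,  b_7 = 2.
Since b_7 = b_1 = 2, the sequence is periodic with period 6.
So b_{330} = b_{1 + ((330-1) mod 6)} = b_6 = 4.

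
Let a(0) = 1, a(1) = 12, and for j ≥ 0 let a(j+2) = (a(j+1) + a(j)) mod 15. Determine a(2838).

Computing terms: a(0) = 1; a(1) = 12; a(2) = 13; a(3) = 10; a(4) = 8; a(5) = 3; a(6) = 11; a(7) = 14; a(8) = 10; a(9) = 9; a(10) = 4; a(11) = 13; a(12) = 2; a(13) = 0; a(14) = 2; a(15) = 2; a(16) = 4; a(17) = 6; a(18) = 10; a(19) = 1; a(20) = 11; a(21) = 12; a(22) = 8; a(23) = 5; a(24) = 13; a(25) = 3; a(26) = 1; a(27) = 4; a(28) = 5; a(29) = 9; a(30) = 14; a(31) = 8; a(32) = 7; a(33) = 0; a(34) = 7; a(35) = 7; a(36) = 14; a(37) = 6; a(38) = 5; a(39) = 11; a(40) = 1; a(41) = 12.
The sequence repeats with period 40.
So a(2838) = a(0 + ((2838-0) mod 40)) = a(38) = 5.

5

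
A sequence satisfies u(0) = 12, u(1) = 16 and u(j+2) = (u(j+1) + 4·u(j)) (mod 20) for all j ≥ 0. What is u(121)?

Listing terms: u(0) = 12,  u(1) = 16,  u(2) = 4,  u(3) = 8,  u(4) = 4,  u(5) = 16,  u(6) = 12,  u(7) = 16.
Since (u(6), u(7)) = (u(0), u(1)) = (12, 16) (two consecutive terms determine the rest), the sequence is periodic with period 6.
(121 - 0) mod 6 = 1, so u(121) = u(1) = 16.

16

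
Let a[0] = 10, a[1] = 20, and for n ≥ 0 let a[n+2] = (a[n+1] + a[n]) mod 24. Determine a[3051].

Listing terms: a[0] = 10, a[1] = 20, a[2] = 6, a[3] = 2, a[4] = 8, a[5] = 10, a[6] = 18, a[7] = 4, a[8] = 22, a[9] = 2, a[10] = 0, a[11] = 2, a[12] = 2, a[13] = 4, a[14] = 6, a[15] = 10, a[16] = 16, a[17] = 2, a[18] = 18, a[19] = 20, a[20] = 14, a[21] = 10, a[22] = 0, a[23] = 10, a[24] = 10, a[25] = 20.
Since (a[24], a[25]) = (a[0], a[1]) = (10, 20) (two consecutive terms determine the rest), the sequence is periodic with period 24.
(3051 - 0) mod 24 = 3, so a[3051] = a[3] = 2.

2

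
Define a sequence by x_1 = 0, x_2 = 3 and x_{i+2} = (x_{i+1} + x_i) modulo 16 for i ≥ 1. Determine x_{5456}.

Listing terms: x_1 = 0; x_2 = 3; x_3 = 3; x_4 = 6; x_5 = 9; x_6 = 15; x_7 = 8; x_8 = 7; x_9 = 15; x_{10} = 6; x_{11} = 5; x_{12} = 11; x_{13} = 0; x_{14} = 11; x_{15} = 11; x_{16} = 6; x_{17} = 1; x_{18} = 7; x_{19} = 8; x_{20} = 15; x_{21} = 7; x_{22} = 6; x_{23} = 13; x_{24} = 3; x_{25} = 0; x_{26} = 3.
Since (x_{25}, x_{26}) = (x_1, x_2) = (0, 3) (two consecutive terms determine the rest), the sequence is periodic with period 24.
(5456 - 1) mod 24 = 7, so x_{5456} = x_8 = 7.

7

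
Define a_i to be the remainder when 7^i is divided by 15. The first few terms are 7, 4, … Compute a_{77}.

We have a_1 = 7,  a_2 = 4,  a_3 = 13,  a_4 = 1,  a_5 = 7.
The sequence repeats with period 4.
(77 - 1) mod 4 = 0, so a_{77} = a_1 = 7.

7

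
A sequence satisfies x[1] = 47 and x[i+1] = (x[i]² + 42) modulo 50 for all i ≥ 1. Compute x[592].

31

Computing terms: x[1] = 47; x[2] = 1; x[3] = 43; x[4] = 41; x[5] = 23; x[6] = 21; x[7] = 33; x[8] = 31; x[9] = 3; x[10] = 1.
Since x[10] = x[2] = 1, the sequence is eventually periodic: after a pre-period of length 1 it cycles with period 8.
For i ≥ 2, x[i] depends only on (i - 2) mod 8. (592 - 2) mod 8 = 6, so x[592] = x[8] = 31.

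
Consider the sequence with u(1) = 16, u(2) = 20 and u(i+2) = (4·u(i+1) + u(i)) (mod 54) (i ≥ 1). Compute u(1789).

38

We have u(1) = 16,  u(2) = 20,  u(3) = 42,  u(4) = 26,  u(5) = 38,  u(6) = 16,  u(7) = 48,  u(8) = 46,  u(9) = 16,  u(10) = 2,  u(11) = 24,  u(12) = 44,  u(13) = 38,  u(14) = 34,  u(15) = 12,  u(16) = 28,  u(17) = 16,  u(18) = 38,  u(19) = 6,  u(20) = 8,  u(21) = 38,  u(22) = 52,  u(23) = 30,  u(24) = 10,  u(25) = 16,  u(26) = 20.
The sequence repeats with period 24.
(1789 - 1) mod 24 = 12, so u(1789) = u(13) = 38.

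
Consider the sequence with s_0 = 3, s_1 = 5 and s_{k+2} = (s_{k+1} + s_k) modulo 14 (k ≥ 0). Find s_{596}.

0

Computing terms: s_0 = 3; s_1 = 5; s_2 = 8; s_3 = 13; s_4 = 7; s_5 = 6; s_6 = 13; s_7 = 5; s_8 = 4; s_9 = 9; s_{10} = 13; s_{11} = 8; s_{12} = 7; s_{13} = 1; s_{14} = 8; s_{15} = 9; s_{16} = 3; s_{17} = 12; s_{18} = 1; s_{19} = 13; s_{20} = 0; s_{21} = 13; s_{22} = 13; s_{23} = 12; s_{24} = 11; s_{25} = 9; s_{26} = 6; s_{27} = 1; s_{28} = 7; s_{29} = 8; s_{30} = 1; s_{31} = 9; s_{32} = 10; s_{33} = 5; s_{34} = 1; s_{35} = 6; s_{36} = 7; s_{37} = 13; s_{38} = 6; s_{39} = 5; s_{40} = 11; s_{41} = 2; s_{42} = 13; s_{43} = 1; s_{44} = 0; s_{45} = 1; s_{46} = 1; s_{47} = 2; s_{48} = 3; s_{49} = 5.
The sequence repeats with period 48.
(596 - 0) mod 48 = 20, so s_{596} = s_{20} = 0.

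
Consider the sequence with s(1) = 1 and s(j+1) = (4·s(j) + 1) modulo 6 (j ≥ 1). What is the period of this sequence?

We have s(1) = 1; s(2) = 5; s(3) = 3; s(4) = 1.
Since s(4) = s(1) = 1, the sequence is periodic with period 3.

3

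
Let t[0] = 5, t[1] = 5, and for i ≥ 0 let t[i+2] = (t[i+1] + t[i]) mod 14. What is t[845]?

2

Listing terms: t[0] = 5, t[1] = 5, t[2] = 10, t[3] = 1, t[4] = 11, t[5] = 12, t[6] = 9, t[7] = 7, t[8] = 2, t[9] = 9, t[10] = 11, t[11] = 6, t[12] = 3, t[13] = 9, t[14] = 12, t[15] = 7, t[16] = 5, t[17] = 12, t[18] = 3, t[19] = 1, t[20] = 4, t[21] = 5, t[22] = 9, t[23] = 0, t[24] = 9, t[25] = 9, t[26] = 4, t[27] = 13, t[28] = 3, t[29] = 2, t[30] = 5, t[31] = 7, t[32] = 12, t[33] = 5, t[34] = 3, t[35] = 8, t[36] = 11, t[37] = 5, t[38] = 2, t[39] = 7, t[40] = 9, t[41] = 2, t[42] = 11, t[43] = 13, t[44] = 10, t[45] = 9, t[46] = 5, t[47] = 0, t[48] = 5, t[49] = 5.
The sequence repeats with period 48.
So t[845] = t[0 + ((845-0) mod 48)] = t[29] = 2.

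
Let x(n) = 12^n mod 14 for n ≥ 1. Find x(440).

4

Computing terms: x(1) = 12,  x(2) = 4,  x(3) = 6,  x(4) = 2,  x(5) = 10,  x(6) = 8,  x(7) = 12.
The sequence repeats with period 6.
(440 - 1) mod 6 = 1, so x(440) = x(2) = 4.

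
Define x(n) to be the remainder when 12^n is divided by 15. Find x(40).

6

x(1) = 12; x(2) = 9; x(3) = 3; x(4) = 6; x(5) = 12.
Since x(5) = x(1) = 12, the sequence is periodic with period 4.
(40 - 1) mod 4 = 3, so x(40) = x(4) = 6.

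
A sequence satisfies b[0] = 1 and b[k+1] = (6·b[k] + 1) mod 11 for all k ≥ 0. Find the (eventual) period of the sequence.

b[0] = 1; b[1] = 7; b[2] = 10; b[3] = 6; b[4] = 4; b[5] = 3; b[6] = 8; b[7] = 5; b[8] = 9; b[9] = 0; b[10] = 1.
The sequence repeats with period 10.

10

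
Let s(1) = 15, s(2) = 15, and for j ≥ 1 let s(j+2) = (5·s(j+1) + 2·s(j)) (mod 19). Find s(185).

2

Computing terms: s(1) = 15, s(2) = 15, s(3) = 10, s(4) = 4, s(5) = 2, s(6) = 18, s(7) = 18, s(8) = 12, s(9) = 1, s(10) = 10, s(11) = 14, s(12) = 14, s(13) = 3, s(14) = 5, s(15) = 12, s(16) = 13, s(17) = 13, s(18) = 15, s(19) = 6, s(20) = 3, s(21) = 8, s(22) = 8, s(23) = 18, s(24) = 11, s(25) = 15, s(26) = 2, s(27) = 2, s(28) = 14, s(29) = 17, s(30) = 18, s(31) = 10, s(32) = 10, s(33) = 13, s(34) = 9, s(35) = 14, s(36) = 12, s(37) = 12, s(38) = 8, s(39) = 7, s(40) = 13, s(41) = 3, s(42) = 3, s(43) = 2, s(44) = 16, s(45) = 8, s(46) = 15, s(47) = 15.
Since (s(46), s(47)) = (s(1), s(2)) = (15, 15) (two consecutive terms determine the rest), the sequence is periodic with period 45.
So s(185) = s(1 + ((185-1) mod 45)) = s(5) = 2.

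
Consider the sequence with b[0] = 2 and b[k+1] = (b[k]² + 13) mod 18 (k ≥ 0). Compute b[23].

Listing terms: b[0] = 2,  b[1] = 17,  b[2] = 14,  b[3] = 11,  b[4] = 8,  b[5] = 5,  b[6] = 2.
The sequence repeats with period 6.
So b[23] = b[0 + ((23-0) mod 6)] = b[5] = 5.

5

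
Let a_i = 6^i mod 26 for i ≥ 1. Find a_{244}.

Listing terms: a_1 = 6; a_2 = 10; a_3 = 8; a_4 = 22; a_5 = 2; a_6 = 12; a_7 = 20; a_8 = 16; a_9 = 18; a_{10} = 4; a_{11} = 24; a_{12} = 14; a_{13} = 6.
Since a_{13} = a_1 = 6, the sequence is periodic with period 12.
So a_{244} = a_{1 + ((244-1) mod 12)} = a_4 = 22.

22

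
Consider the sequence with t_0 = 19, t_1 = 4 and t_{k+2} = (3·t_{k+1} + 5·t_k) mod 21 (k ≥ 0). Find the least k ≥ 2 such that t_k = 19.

9

Computing terms: t_0 = 19; t_1 = 4; t_2 = 2; t_3 = 5; t_4 = 4; t_5 = 16; t_6 = 5; t_7 = 11; t_8 = 16; t_9 = 19; t_{10} = 11; t_{11} = 2; t_{12} = 19; t_{13} = 4.
Since (t_{12}, t_{13}) = (t_0, t_1) = (19, 4) (two consecutive terms determine the rest), the sequence is periodic with period 12.
The value 19 first appears (with k ≥ 2) at t_9.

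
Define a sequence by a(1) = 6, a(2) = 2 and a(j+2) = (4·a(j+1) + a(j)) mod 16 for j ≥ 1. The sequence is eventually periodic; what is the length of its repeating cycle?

We have a(1) = 6; a(2) = 2; a(3) = 14; a(4) = 10; a(5) = 6; a(6) = 2.
Since (a(5), a(6)) = (a(1), a(2)) = (6, 2) (two consecutive terms determine the rest), the sequence is periodic with period 4.

4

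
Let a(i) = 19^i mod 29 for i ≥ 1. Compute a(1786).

4

Listing terms: a(1) = 19, a(2) = 13, a(3) = 15, a(4) = 24, a(5) = 21, a(6) = 22, a(7) = 12, a(8) = 25, a(9) = 11, a(10) = 6, a(11) = 27, a(12) = 20, a(13) = 3, a(14) = 28, a(15) = 10, a(16) = 16, a(17) = 14, a(18) = 5, a(19) = 8, a(20) = 7, a(21) = 17, a(22) = 4, a(23) = 18, a(24) = 23, a(25) = 2, a(26) = 9, a(27) = 26, a(28) = 1, a(29) = 19.
Since a(29) = a(1) = 19, the sequence is periodic with period 28.
So a(1786) = a(1 + ((1786-1) mod 28)) = a(22) = 4.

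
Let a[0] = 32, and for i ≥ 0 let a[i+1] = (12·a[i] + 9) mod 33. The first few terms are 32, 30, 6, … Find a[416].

Computing terms: a[0] = 32,  a[1] = 30,  a[2] = 6,  a[3] = 15,  a[4] = 24,  a[5] = 0,  a[6] = 9,  a[7] = 18,  a[8] = 27,  a[9] = 3,  a[10] = 12,  a[11] = 21,  a[12] = 30.
Since a[12] = a[1] = 30, the sequence is eventually periodic: after a pre-period of length 1 it cycles with period 11.
For i ≥ 1, a[i] depends only on (i - 1) mod 11. (416 - 1) mod 11 = 8, so a[416] = a[9] = 3.

3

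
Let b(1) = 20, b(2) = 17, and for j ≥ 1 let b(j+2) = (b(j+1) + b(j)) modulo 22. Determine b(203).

15

Listing terms: b(1) = 20,  b(2) = 17,  b(3) = 15,  b(4) = 10,  b(5) = 3,  b(6) = 13,  b(7) = 16,  b(8) = 7,  b(9) = 1,  b(10) = 8,  b(11) = 9,  b(12) = 17,  b(13) = 4,  b(14) = 21,  b(15) = 3,  b(16) = 2,  b(17) = 5,  b(18) = 7,  b(19) = 12,  b(20) = 19,  b(21) = 9,  b(22) = 6,  b(23) = 15,  b(24) = 21,  b(25) = 14,  b(26) = 13,  b(27) = 5,  b(28) = 18,  b(29) = 1,  b(30) = 19,  b(31) = 20,  b(32) = 17.
Since (b(31), b(32)) = (b(1), b(2)) = (20, 17) (two consecutive terms determine the rest), the sequence is periodic with period 30.
So b(203) = b(1 + ((203-1) mod 30)) = b(23) = 15.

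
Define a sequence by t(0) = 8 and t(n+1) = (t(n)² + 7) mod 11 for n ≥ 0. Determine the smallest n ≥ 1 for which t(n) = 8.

Listing terms: t(0) = 8, t(1) = 5, t(2) = 10, t(3) = 8.
Since t(3) = t(0) = 8, the sequence is periodic with period 3.
The value 8 next appears (with n ≥ 1) at t(3).

3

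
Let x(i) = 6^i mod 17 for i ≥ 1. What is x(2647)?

14

We have x(1) = 6,  x(2) = 2,  x(3) = 12,  x(4) = 4,  x(5) = 7,  x(6) = 8,  x(7) = 14,  x(8) = 16,  x(9) = 11,  x(10) = 15,  x(11) = 5,  x(12) = 13,  x(13) = 10,  x(14) = 9,  x(15) = 3,  x(16) = 1,  x(17) = 6.
The sequence repeats with period 16.
So x(2647) = x(1 + ((2647-1) mod 16)) = x(7) = 14.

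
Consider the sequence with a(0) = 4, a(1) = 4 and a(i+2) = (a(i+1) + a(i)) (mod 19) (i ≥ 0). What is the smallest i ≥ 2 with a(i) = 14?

6

a(0) = 4, a(1) = 4, a(2) = 8, a(3) = 12, a(4) = 1, a(5) = 13, a(6) = 14, a(7) = 8, a(8) = 3, a(9) = 11, a(10) = 14, a(11) = 6, a(12) = 1, a(13) = 7, a(14) = 8, a(15) = 15, a(16) = 4, a(17) = 0, a(18) = 4, a(19) = 4.
Since (a(18), a(19)) = (a(0), a(1)) = (4, 4) (two consecutive terms determine the rest), the sequence is periodic with period 18.
The value 14 first appears (with i ≥ 2) at a(6).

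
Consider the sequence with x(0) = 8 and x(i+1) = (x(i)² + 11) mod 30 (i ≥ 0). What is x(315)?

x(0) = 8; x(1) = 15; x(2) = 26; x(3) = 27; x(4) = 20; x(5) = 21; x(6) = 2; x(7) = 15.
Since x(7) = x(1) = 15, the sequence is eventually periodic: after a pre-period of length 1 it cycles with period 6.
For i ≥ 1, x(i) depends only on (i - 1) mod 6. (315 - 1) mod 6 = 2, so x(315) = x(3) = 27.

27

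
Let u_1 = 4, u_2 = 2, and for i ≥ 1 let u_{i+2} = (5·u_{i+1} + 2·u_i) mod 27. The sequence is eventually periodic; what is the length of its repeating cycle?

9

We have u_1 = 4, u_2 = 2, u_3 = 18, u_4 = 13, u_5 = 20, u_6 = 18, u_7 = 22, u_8 = 11, u_9 = 18, u_{10} = 4, u_{11} = 2.
Since (u_{10}, u_{11}) = (u_1, u_2) = (4, 2) (two consecutive terms determine the rest), the sequence is periodic with period 9.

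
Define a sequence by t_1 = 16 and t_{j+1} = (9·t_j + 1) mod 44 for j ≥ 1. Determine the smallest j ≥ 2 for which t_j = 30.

t_1 = 16,  t_2 = 13,  t_3 = 30,  t_4 = 7,  t_5 = 20,  t_6 = 5,  t_7 = 2,  t_8 = 19,  t_9 = 40,  t_{10} = 9,  t_{11} = 38,  t_{12} = 35,  t_{13} = 8,  t_{14} = 29,  t_{15} = 42,  t_{16} = 27,  t_{17} = 24,  t_{18} = 41,  t_{19} = 18,  t_{20} = 31,  t_{21} = 16.
Since t_{21} = t_1 = 16, the sequence is periodic with period 20.
The value 30 first appears (with j ≥ 2) at t_3.

3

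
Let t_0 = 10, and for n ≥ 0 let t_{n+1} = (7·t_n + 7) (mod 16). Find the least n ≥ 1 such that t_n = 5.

3

Computing terms: t_0 = 10, t_1 = 13, t_2 = 2, t_3 = 5, t_4 = 10.
The sequence repeats with period 4.
The value 5 first appears (with n ≥ 1) at t_3.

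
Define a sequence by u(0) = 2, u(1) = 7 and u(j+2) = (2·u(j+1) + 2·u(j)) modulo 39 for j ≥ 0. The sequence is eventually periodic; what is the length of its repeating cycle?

6

Computing terms: u(0) = 2,  u(1) = 7,  u(2) = 18,  u(3) = 11,  u(4) = 19,  u(5) = 21,  u(6) = 2,  u(7) = 7.
Since (u(6), u(7)) = (u(0), u(1)) = (2, 7) (two consecutive terms determine the rest), the sequence is periodic with period 6.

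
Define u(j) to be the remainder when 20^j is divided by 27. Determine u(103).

2

u(0) = 1,  u(1) = 20,  u(2) = 22,  u(3) = 8,  u(4) = 25,  u(5) = 14,  u(6) = 10,  u(7) = 11,  u(8) = 4,  u(9) = 26,  u(10) = 7,  u(11) = 5,  u(12) = 19,  u(13) = 2,  u(14) = 13,  u(15) = 17,  u(16) = 16,  u(17) = 23,  u(18) = 1.
The sequence repeats with period 18.
(103 - 0) mod 18 = 13, so u(103) = u(13) = 2.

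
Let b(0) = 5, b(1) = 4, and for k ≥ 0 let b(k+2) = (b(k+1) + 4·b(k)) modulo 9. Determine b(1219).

We have b(0) = 5; b(1) = 4; b(2) = 6; b(3) = 4; b(4) = 1; b(5) = 8; b(6) = 3; b(7) = 8; b(8) = 2; b(9) = 7; b(10) = 6; b(11) = 7; b(12) = 4; b(13) = 5; b(14) = 3; b(15) = 5; b(16) = 8; b(17) = 1; b(18) = 6; b(19) = 1; b(20) = 7; b(21) = 2; b(22) = 3; b(23) = 2; b(24) = 5; b(25) = 4.
Since (b(24), b(25)) = (b(0), b(1)) = (5, 4) (two consecutive terms determine the rest), the sequence is periodic with period 24.
(1219 - 0) mod 24 = 19, so b(1219) = b(19) = 1.

1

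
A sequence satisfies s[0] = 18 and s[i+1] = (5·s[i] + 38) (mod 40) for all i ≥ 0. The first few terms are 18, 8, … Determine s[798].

38

s[0] = 18, s[1] = 8, s[2] = 38, s[3] = 28, s[4] = 18.
The sequence repeats with period 4.
(798 - 0) mod 4 = 2, so s[798] = s[2] = 38.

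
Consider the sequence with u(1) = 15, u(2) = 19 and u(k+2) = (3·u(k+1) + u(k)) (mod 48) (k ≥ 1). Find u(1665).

We have u(1) = 15; u(2) = 19; u(3) = 24; u(4) = 43; u(5) = 9; u(6) = 22; u(7) = 27; u(8) = 7; u(9) = 0; u(10) = 7; u(11) = 21; u(12) = 22; u(13) = 39; u(14) = 43; u(15) = 24; u(16) = 19; u(17) = 33; u(18) = 22; u(19) = 3; u(20) = 31; u(21) = 0; u(22) = 31; u(23) = 45; u(24) = 22; u(25) = 15; u(26) = 19.
The sequence repeats with period 24.
(1665 - 1) mod 24 = 8, so u(1665) = u(9) = 0.

0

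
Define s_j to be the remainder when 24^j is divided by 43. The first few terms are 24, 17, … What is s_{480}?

41

Computing terms: s_1 = 24,  s_2 = 17,  s_3 = 21,  s_4 = 31,  s_5 = 13,  s_6 = 11,  s_7 = 6,  s_8 = 15,  s_9 = 16,  s_{10} = 40,  s_{11} = 14,  s_{12} = 35,  s_{13} = 23,  s_{14} = 36,  s_{15} = 4,  s_{16} = 10,  s_{17} = 25,  s_{18} = 41,  s_{19} = 38,  s_{20} = 9,  s_{21} = 1,  s_{22} = 24.
Since s_{22} = s_1 = 24, the sequence is periodic with period 21.
So s_{480} = s_{1 + ((480-1) mod 21)} = s_{18} = 41.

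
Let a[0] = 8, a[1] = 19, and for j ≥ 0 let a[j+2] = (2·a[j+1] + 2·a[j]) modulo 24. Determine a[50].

Listing terms: a[0] = 8,  a[1] = 19,  a[2] = 6,  a[3] = 2,  a[4] = 16,  a[5] = 12,  a[6] = 8,  a[7] = 16,  a[8] = 0,  a[9] = 8,  a[10] = 16.
Since (a[9], a[10]) = (a[6], a[7]) = (8, 16) (two consecutive terms determine the rest), the sequence is eventually periodic: after a pre-period of length 6 it cycles with period 3.
For j ≥ 6, a[j] depends only on (j - 6) mod 3. (50 - 6) mod 3 = 2, so a[50] = a[8] = 0.

0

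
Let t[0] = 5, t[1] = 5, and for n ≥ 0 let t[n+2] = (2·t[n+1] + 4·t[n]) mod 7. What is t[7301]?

We have t[0] = 5,  t[1] = 5,  t[2] = 2,  t[3] = 3,  t[4] = 0,  t[5] = 5,  t[6] = 3,  t[7] = 5,  t[8] = 1,  t[9] = 1,  t[10] = 6,  t[11] = 2,  t[12] = 0,  t[13] = 1,  t[14] = 2,  t[15] = 1,  t[16] = 3,  t[17] = 3,  t[18] = 4,  t[19] = 6,  t[20] = 0,  t[21] = 3,  t[22] = 6,  t[23] = 3,  t[24] = 2,  t[25] = 2,  t[26] = 5,  t[27] = 4,  t[28] = 0,  t[29] = 2,  t[30] = 4,  t[31] = 2,  t[32] = 6,  t[33] = 6,  t[34] = 1,  t[35] = 5,  t[36] = 0,  t[37] = 6,  t[38] = 5,  t[39] = 6,  t[40] = 4,  t[41] = 4,  t[42] = 3,  t[43] = 1,  t[44] = 0,  t[45] = 4,  t[46] = 1,  t[47] = 4,  t[48] = 5,  t[49] = 5.
The sequence repeats with period 48.
(7301 - 0) mod 48 = 5, so t[7301] = t[5] = 5.

5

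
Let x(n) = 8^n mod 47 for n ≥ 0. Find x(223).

4

x(0) = 1,  x(1) = 8,  x(2) = 17,  x(3) = 42,  x(4) = 7,  x(5) = 9,  x(6) = 25,  x(7) = 12,  x(8) = 2,  x(9) = 16,  x(10) = 34,  x(11) = 37,  x(12) = 14,  x(13) = 18,  x(14) = 3,  x(15) = 24,  x(16) = 4,  x(17) = 32,  x(18) = 21,  x(19) = 27,  x(20) = 28,  x(21) = 36,  x(22) = 6,  x(23) = 1.
Since x(23) = x(0) = 1, the sequence is periodic with period 23.
So x(223) = x(0 + ((223-0) mod 23)) = x(16) = 4.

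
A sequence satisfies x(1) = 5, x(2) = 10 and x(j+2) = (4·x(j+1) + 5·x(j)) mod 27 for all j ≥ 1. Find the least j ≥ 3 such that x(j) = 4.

16

We have x(1) = 5, x(2) = 10, x(3) = 11, x(4) = 13, x(5) = 26, x(6) = 7, x(7) = 23, x(8) = 19, x(9) = 2, x(10) = 22, x(11) = 17, x(12) = 16, x(13) = 14, x(14) = 1, x(15) = 20, x(16) = 4, x(17) = 8, x(18) = 25, x(19) = 5, x(20) = 10.
The sequence repeats with period 18.
The value 4 first appears (with j ≥ 3) at x(16).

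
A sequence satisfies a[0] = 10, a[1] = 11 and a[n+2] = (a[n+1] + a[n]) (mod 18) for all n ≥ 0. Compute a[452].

17

Computing terms: a[0] = 10,  a[1] = 11,  a[2] = 3,  a[3] = 14,  a[4] = 17,  a[5] = 13,  a[6] = 12,  a[7] = 7,  a[8] = 1,  a[9] = 8,  a[10] = 9,  a[11] = 17,  a[12] = 8,  a[13] = 7,  a[14] = 15,  a[15] = 4,  a[16] = 1,  a[17] = 5,  a[18] = 6,  a[19] = 11,  a[20] = 17,  a[21] = 10,  a[22] = 9,  a[23] = 1,  a[24] = 10,  a[25] = 11.
Since (a[24], a[25]) = (a[0], a[1]) = (10, 11) (two consecutive terms determine the rest), the sequence is periodic with period 24.
(452 - 0) mod 24 = 20, so a[452] = a[20] = 17.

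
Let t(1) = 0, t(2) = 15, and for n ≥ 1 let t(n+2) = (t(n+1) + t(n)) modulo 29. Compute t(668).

t(1) = 0,  t(2) = 15,  t(3) = 15,  t(4) = 1,  t(5) = 16,  t(6) = 17,  t(7) = 4,  t(8) = 21,  t(9) = 25,  t(10) = 17,  t(11) = 13,  t(12) = 1,  t(13) = 14,  t(14) = 15,  t(15) = 0,  t(16) = 15.
Since (t(15), t(16)) = (t(1), t(2)) = (0, 15) (two consecutive terms determine the rest), the sequence is periodic with period 14.
So t(668) = t(1 + ((668-1) mod 14)) = t(10) = 17.

17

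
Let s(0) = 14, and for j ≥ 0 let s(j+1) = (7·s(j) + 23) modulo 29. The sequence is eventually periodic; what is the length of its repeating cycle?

Computing terms: s(0) = 14,  s(1) = 5,  s(2) = 0,  s(3) = 23,  s(4) = 10,  s(5) = 6,  s(6) = 7,  s(7) = 14.
Since s(7) = s(0) = 14, the sequence is periodic with period 7.

7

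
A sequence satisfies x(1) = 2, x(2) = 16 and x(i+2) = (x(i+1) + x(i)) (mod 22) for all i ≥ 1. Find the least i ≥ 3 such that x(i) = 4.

8

Listing terms: x(1) = 2; x(2) = 16; x(3) = 18; x(4) = 12; x(5) = 8; x(6) = 20; x(7) = 6; x(8) = 4; x(9) = 10; x(10) = 14; x(11) = 2; x(12) = 16.
Since (x(11), x(12)) = (x(1), x(2)) = (2, 16) (two consecutive terms determine the rest), the sequence is periodic with period 10.
The value 4 first appears (with i ≥ 3) at x(8).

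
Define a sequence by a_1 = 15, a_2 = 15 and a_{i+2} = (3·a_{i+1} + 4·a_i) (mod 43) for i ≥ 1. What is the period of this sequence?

We have a_1 = 15; a_2 = 15; a_3 = 19; a_4 = 31; a_5 = 40; a_6 = 29; a_7 = 32; a_8 = 40; a_9 = 33; a_{10} = 1; a_{11} = 6; a_{12} = 22; a_{13} = 4; a_{14} = 14; a_{15} = 15; a_{16} = 15.
The sequence repeats with period 14.

14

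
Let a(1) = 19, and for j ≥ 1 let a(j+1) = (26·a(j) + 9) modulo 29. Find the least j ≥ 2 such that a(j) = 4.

a(1) = 19,  a(2) = 10,  a(3) = 8,  a(4) = 14,  a(5) = 25,  a(6) = 21,  a(7) = 4,  a(8) = 26,  a(9) = 18,  a(10) = 13,  a(11) = 28,  a(12) = 12,  a(13) = 2,  a(14) = 3,  a(15) = 0,  a(16) = 9,  a(17) = 11,  a(18) = 5,  a(19) = 23,  a(20) = 27,  a(21) = 15,  a(22) = 22,  a(23) = 1,  a(24) = 6,  a(25) = 20,  a(26) = 7,  a(27) = 17,  a(28) = 16,  a(29) = 19.
The sequence repeats with period 28.
The value 4 first appears (with j ≥ 2) at a(7).

7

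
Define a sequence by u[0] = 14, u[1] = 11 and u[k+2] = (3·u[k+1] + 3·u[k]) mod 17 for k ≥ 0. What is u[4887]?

Listing terms: u[0] = 14, u[1] = 11, u[2] = 7, u[3] = 3, u[4] = 13, u[5] = 14, u[6] = 13, u[7] = 13, u[8] = 10, u[9] = 1, u[10] = 16, u[11] = 0, u[12] = 14, u[13] = 8, u[14] = 15, u[15] = 1, u[16] = 14, u[17] = 11.
Since (u[16], u[17]) = (u[0], u[1]) = (14, 11) (two consecutive terms determine the rest), the sequence is periodic with period 16.
So u[4887] = u[0 + ((4887-0) mod 16)] = u[7] = 13.

13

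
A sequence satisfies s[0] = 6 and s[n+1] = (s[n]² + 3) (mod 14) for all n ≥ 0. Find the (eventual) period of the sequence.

6

Listing terms: s[0] = 6, s[1] = 11, s[2] = 12, s[3] = 7, s[4] = 10, s[5] = 5, s[6] = 0, s[7] = 3, s[8] = 12.
Since s[8] = s[2] = 12, the sequence is eventually periodic: after a pre-period of length 2 it cycles with period 6.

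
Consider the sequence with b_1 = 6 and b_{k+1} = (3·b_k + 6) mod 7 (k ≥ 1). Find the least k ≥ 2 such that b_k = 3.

b_1 = 6,  b_2 = 3,  b_3 = 1,  b_4 = 2,  b_5 = 5,  b_6 = 0,  b_7 = 6.
Since b_7 = b_1 = 6, the sequence is periodic with period 6.
The value 3 first appears (with k ≥ 2) at b_2.

2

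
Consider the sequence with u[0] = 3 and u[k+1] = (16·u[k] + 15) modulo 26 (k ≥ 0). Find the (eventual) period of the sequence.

3

We have u[0] = 3, u[1] = 11, u[2] = 9, u[3] = 3.
Since u[3] = u[0] = 3, the sequence is periodic with period 3.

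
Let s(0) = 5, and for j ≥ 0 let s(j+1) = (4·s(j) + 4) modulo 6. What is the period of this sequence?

Computing terms: s(0) = 5, s(1) = 0, s(2) = 4, s(3) = 2, s(4) = 0.
Since s(4) = s(1) = 0, the sequence is eventually periodic: after a pre-period of length 1 it cycles with period 3.

3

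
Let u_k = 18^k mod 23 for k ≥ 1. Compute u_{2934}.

16

Listing terms: u_1 = 18,  u_2 = 2,  u_3 = 13,  u_4 = 4,  u_5 = 3,  u_6 = 8,  u_7 = 6,  u_8 = 16,  u_9 = 12,  u_{10} = 9,  u_{11} = 1,  u_{12} = 18.
The sequence repeats with period 11.
So u_{2934} = u_{1 + ((2934-1) mod 11)} = u_8 = 16.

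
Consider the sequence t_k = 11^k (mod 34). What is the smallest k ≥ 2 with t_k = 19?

2

We have t_1 = 11, t_2 = 19, t_3 = 5, t_4 = 21, t_5 = 27, t_6 = 25, t_7 = 3, t_8 = 33, t_9 = 23, t_{10} = 15, t_{11} = 29, t_{12} = 13, t_{13} = 7, t_{14} = 9, t_{15} = 31, t_{16} = 1, t_{17} = 11.
Since t_{17} = t_1 = 11, the sequence is periodic with period 16.
The value 19 first appears (with k ≥ 2) at t_2.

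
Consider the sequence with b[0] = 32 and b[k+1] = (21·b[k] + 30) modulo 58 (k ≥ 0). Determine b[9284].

b[0] = 32,  b[1] = 6,  b[2] = 40,  b[3] = 0,  b[4] = 30,  b[5] = 22,  b[6] = 28,  b[7] = 38,  b[8] = 16,  b[9] = 18,  b[10] = 2,  b[11] = 14,  b[12] = 34,  b[13] = 48,  b[14] = 52,  b[15] = 20,  b[16] = 44,  b[17] = 26,  b[18] = 54,  b[19] = 4,  b[20] = 56,  b[21] = 46,  b[22] = 10,  b[23] = 8,  b[24] = 24,  b[25] = 12,  b[26] = 50,  b[27] = 36,  b[28] = 32.
Since b[28] = b[0] = 32, the sequence is periodic with period 28.
So b[9284] = b[0 + ((9284-0) mod 28)] = b[16] = 44.

44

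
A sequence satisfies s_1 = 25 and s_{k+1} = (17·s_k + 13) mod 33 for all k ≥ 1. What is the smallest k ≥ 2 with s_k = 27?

s_1 = 25, s_2 = 9, s_3 = 1, s_4 = 30, s_5 = 28, s_6 = 27, s_7 = 10, s_8 = 18, s_9 = 22, s_{10} = 24, s_{11} = 25.
Since s_{11} = s_1 = 25, the sequence is periodic with period 10.
The value 27 first appears (with k ≥ 2) at s_6.

6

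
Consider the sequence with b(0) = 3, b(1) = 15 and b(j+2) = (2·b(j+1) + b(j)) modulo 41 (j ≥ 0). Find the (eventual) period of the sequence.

10

We have b(0) = 3; b(1) = 15; b(2) = 33; b(3) = 40; b(4) = 31; b(5) = 20; b(6) = 30; b(7) = 39; b(8) = 26; b(9) = 9; b(10) = 3; b(11) = 15.
The sequence repeats with period 10.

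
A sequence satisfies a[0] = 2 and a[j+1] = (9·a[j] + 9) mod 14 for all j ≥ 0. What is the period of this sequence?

6

a[0] = 2, a[1] = 13, a[2] = 0, a[3] = 9, a[4] = 6, a[5] = 7, a[6] = 2.
The sequence repeats with period 6.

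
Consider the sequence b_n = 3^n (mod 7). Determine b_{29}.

We have b_1 = 3; b_2 = 2; b_3 = 6; b_4 = 4; b_5 = 5; b_6 = 1; b_7 = 3.
Since b_7 = b_1 = 3, the sequence is periodic with period 6.
(29 - 1) mod 6 = 4, so b_{29} = b_5 = 5.

5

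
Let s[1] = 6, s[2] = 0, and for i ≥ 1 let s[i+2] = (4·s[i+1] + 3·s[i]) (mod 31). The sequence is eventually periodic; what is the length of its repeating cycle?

30

Listing terms: s[1] = 6; s[2] = 0; s[3] = 18; s[4] = 10; s[5] = 1; s[6] = 3; s[7] = 15; s[8] = 7; s[9] = 11; s[10] = 3; s[11] = 14; s[12] = 3; s[13] = 23; s[14] = 8; s[15] = 8; s[16] = 25; s[17] = 0; s[18] = 13; s[19] = 21; s[20] = 30; s[21] = 28; s[22] = 16; s[23] = 24; s[24] = 20; s[25] = 28; s[26] = 17; s[27] = 28; s[28] = 8; s[29] = 23; s[30] = 23; s[31] = 6; s[32] = 0.
Since (s[31], s[32]) = (s[1], s[2]) = (6, 0) (two consecutive terms determine the rest), the sequence is periodic with period 30.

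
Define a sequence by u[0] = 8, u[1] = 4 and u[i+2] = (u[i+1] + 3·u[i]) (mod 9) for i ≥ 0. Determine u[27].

4

We have u[0] = 8,  u[1] = 4,  u[2] = 1,  u[3] = 4,  u[4] = 7,  u[5] = 1,  u[6] = 4.
Since (u[5], u[6]) = (u[2], u[3]) = (1, 4) (two consecutive terms determine the rest), the sequence is eventually periodic: after a pre-period of length 2 it cycles with period 3.
For i ≥ 2, u[i] depends only on (i - 2) mod 3. (27 - 2) mod 3 = 1, so u[27] = u[3] = 4.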